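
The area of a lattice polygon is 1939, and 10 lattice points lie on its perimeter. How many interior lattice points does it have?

1935

Pick's theorem A = I + B/2 − 1 rearranges to I = A − B/2 + 1 = 1939 − 10/2 + 1 = 1935.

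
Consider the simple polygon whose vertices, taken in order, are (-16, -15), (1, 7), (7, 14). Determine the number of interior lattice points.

6

By the shoelace formula, twice the signed area is |[(-16)·7 − 1·(-15)] + [1·14 − 7·7] + [7·(-15) − (-16)·14]| = 13, so the area is 13/2.
Summing gcd(|Δx|,|Δy|) over the edges gives the boundary count: gcd(17,22) + gcd(6,7) + gcd(23,29) = 1+1+1 = 3.
Pick's theorem gives I = A − B/2 + 1 = 13/2 − 3/2 + 1 = 6.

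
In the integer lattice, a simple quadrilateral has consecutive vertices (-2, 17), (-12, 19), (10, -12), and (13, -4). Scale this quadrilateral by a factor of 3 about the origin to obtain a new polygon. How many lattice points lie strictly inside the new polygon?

Using the shoelace formula, 2A = |[(-2)·19 − (-12)·17] + [(-12)·(-12) − 10·19] + [10·(-4) − 13·(-12)] + [13·17 − (-2)·(-4)]| = 449, so the area is 449/2.
Summing gcd(|Δx|,|Δy|) over the edges gives the boundary count: gcd(10,2) + gcd(22,31) + gcd(3,8) + gcd(15,21) = 2+1+1+3 = 7.
Scaling by 3 multiplies the area by 3² = 9 (so the new area is 4041/2) and multiplies the boundary lattice-point count by 3, giving 21.
By Pick's theorem, the interior count of the dilated polygon is 4041/2 − 21/2 + 1 = 2011.

2011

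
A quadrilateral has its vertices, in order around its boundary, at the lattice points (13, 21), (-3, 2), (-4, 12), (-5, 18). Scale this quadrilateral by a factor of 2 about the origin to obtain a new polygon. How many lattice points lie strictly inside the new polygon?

575

By the shoelace formula, twice the signed area is |[13·2 − (-3)·21] + [(-3)·12 − (-4)·2] + [(-4)·18 − (-5)·12] + [(-5)·21 − 13·18]| = 290, so the area is 145.
Summing gcd(|Δx|,|Δy|) over the edges gives the boundary count: gcd(16,19) + gcd(1,10) + gcd(1,6) + gcd(18,3) = 1+1+1+3 = 6.
Scaling by 2 multiplies the area by 2² = 4 (so the new area is 580) and multiplies the boundary lattice-point count by 2, giving 12.
By Pick's theorem, the interior count of the dilated polygon is 580 − 12/2 + 1 = 575.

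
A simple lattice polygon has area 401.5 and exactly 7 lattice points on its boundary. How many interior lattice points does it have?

399

Pick's theorem A = I + B/2 − 1 rearranges to I = A − B/2 + 1 = 401.5 − 7/2 + 1 = 399.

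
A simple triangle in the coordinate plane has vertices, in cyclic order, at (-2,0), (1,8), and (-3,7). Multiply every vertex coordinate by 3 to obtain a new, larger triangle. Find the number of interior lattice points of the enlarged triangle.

127

Using the shoelace formula, 2A = |((-2)·8 − 1·0) + (1·7 − (-3)·8) + ((-3)·0 − (-2)·7)| = 29, so the area is 29/2.
The number of boundary lattice points is Σ gcd(|Δx|,|Δy|) = gcd(3,8) + gcd(4,1) + gcd(1,7) = 1+1+1 = 3.
Scaling by 3 multiplies the area by 3² = 9 (so the new area is 261/2) and multiplies the boundary lattice-point count by 3, giving 9.
By Pick's theorem, the interior count of the dilated polygon is 261/2 − 9/2 + 1 = 127.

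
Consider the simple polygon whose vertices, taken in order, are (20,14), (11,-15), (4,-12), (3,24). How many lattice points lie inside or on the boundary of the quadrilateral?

Using the shoelace formula, 2A = |(20·(-15) − 11·14) + (11·(-12) − 4·(-15)) + (4·24 − 3·(-12)) + (3·14 − 20·24)| = 832, so the area is 416.
Summing gcd(|Δx|,|Δy|) over the edges gives the boundary count: gcd(9,29) + gcd(7,3) + gcd(1,36) + gcd(17,10) = 1+1+1+1 = 4.
Pick's theorem gives I = A − B/2 + 1 = 416 − 4/2 + 1 = 415, so the closed region contains I + B = 415 + 4 = 419 lattice points.

419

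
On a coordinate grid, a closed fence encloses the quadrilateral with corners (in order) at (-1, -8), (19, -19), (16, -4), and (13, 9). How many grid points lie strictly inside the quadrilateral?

Using the shoelace formula, 2A = |[(-1)·(-19) − 19·(-8)] + [19·(-4) − 16·(-19)] + [16·9 − 13·(-4)] + [13·(-8) − (-1)·9]| = 500, so the area is 250.
Summing gcd(|Δx|,|Δy|) over the edges gives the boundary count: gcd(20,11) + gcd(3,15) + gcd(3,13) + gcd(14,17) = 1+3+1+1 = 6.
By Pick's theorem A = I + B/2 − 1, so I = 250 − 6/2 + 1 = 248.

248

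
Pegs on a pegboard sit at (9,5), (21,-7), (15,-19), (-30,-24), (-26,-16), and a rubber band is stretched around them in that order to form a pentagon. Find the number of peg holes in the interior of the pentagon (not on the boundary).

745

Using the shoelace formula, 2A = |[9·(-7) − 21·5] + [21·(-19) − 15·(-7)] + [15·(-24) − (-30)·(-19)] + [(-30)·(-16) − (-26)·(-24)] + [(-26)·5 − 9·(-16)]| = 1522, so the area is 761.
Along each edge there are gcd(|Δx|,|Δy|)+1 lattice points, so counting each shared vertex once the boundary has gcd(12,12) + gcd(6,12) + gcd(45,5) + gcd(4,8) + gcd(35,21) = 12+6+5+4+7 = 34.
By Pick's theorem A = I + B/2 − 1, so I = 761 − 34/2 + 1 = 745.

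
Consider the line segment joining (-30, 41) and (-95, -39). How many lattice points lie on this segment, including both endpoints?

The number of lattice points on a segment between lattice points is gcd(|Δx|,|Δy|) + 1 = gcd(65,80) + 1 = 5 + 1 = 6.

6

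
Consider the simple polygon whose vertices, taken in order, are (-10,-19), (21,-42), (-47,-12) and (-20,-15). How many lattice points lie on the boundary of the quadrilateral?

Along each edge there are gcd(|Δx|,|Δy|)+1 lattice points, so counting each shared vertex once the boundary has gcd(31,23) + gcd(68,30) + gcd(27,3) + gcd(10,4) = 1+2+3+2 = 8.

8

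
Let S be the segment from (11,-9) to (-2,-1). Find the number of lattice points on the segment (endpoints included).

The number of lattice points on a segment between lattice points is gcd(|Δx|,|Δy|) + 1 = gcd(13,8) + 1 = 1 + 1 = 2.

2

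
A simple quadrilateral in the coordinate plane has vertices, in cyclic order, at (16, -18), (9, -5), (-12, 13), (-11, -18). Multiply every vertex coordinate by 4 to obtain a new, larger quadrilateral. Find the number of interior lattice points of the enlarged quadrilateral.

7809

The shoelace formula gives twice the area as |(16·(-5) − 9·(-18)) + (9·13 − (-12)·(-5)) + ((-12)·(-18) − (-11)·13) + ((-11)·(-18) − 16·(-18))| = 984, so the area is 492.
Summing gcd(|Δx|,|Δy|) over the edges gives the boundary count: gcd(7,13) + gcd(21,18) + gcd(1,31) + gcd(27,0) = 1+3+1+27 = 32.
Scaling by 4 multiplies the area by 4² = 16 (so the new area is 7872) and multiplies the boundary lattice-point count by 4, giving 128.
By Pick's theorem, the interior count of the dilated polygon is 7872 − 128/2 + 1 = 7809.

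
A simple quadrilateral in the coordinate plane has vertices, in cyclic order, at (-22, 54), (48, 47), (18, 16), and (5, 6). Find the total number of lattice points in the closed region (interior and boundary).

1644

Using the shoelace formula, 2A = |((-22)·47 − 48·54) + (48·16 − 18·47) + (18·6 − 5·16) + (5·54 − (-22)·6)| = 3274, so the area is 1637.
Along each edge there are gcd(|Δx|,|Δy|)+1 lattice points, so counting each shared vertex once the boundary has gcd(70,7) + gcd(30,31) + gcd(13,10) + gcd(27,48) = 7+1+1+3 = 12.
Pick's theorem gives I = A − B/2 + 1 = 1637 − 12/2 + 1 = 1632, so the closed region contains I + B = 1632 + 12 = 1644 lattice points.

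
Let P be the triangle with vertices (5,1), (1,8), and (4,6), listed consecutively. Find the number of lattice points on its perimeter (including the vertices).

3

The number of boundary lattice points is Σ gcd(|Δx|,|Δy|) = gcd(4,7) + gcd(3,2) + gcd(1,5) = 1+1+1 = 3.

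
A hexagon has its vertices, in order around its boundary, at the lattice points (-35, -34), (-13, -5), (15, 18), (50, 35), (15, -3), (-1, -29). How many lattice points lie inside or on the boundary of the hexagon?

1452

The shoelace formula gives twice the area as |((-35)·(-5) − (-13)·(-34)) + ((-13)·18 − 15·(-5)) + (15·35 − 50·18) + (50·(-3) − 15·35) + (15·(-29) − (-1)·(-3)) + ((-1)·(-34) − (-35)·(-29))| = 2895, so the area is 2895/2.
Along each edge there are gcd(|Δx|,|Δy|)+1 lattice points, so counting each shared vertex once the boundary has gcd(22,29) + gcd(28,23) + gcd(35,17) + gcd(35,38) + gcd(16,26) + gcd(34,5) = 1+1+1+1+2+1 = 7.
Pick's theorem gives I = A − B/2 + 1 = 2895/2 − 7/2 + 1 = 1445, so the closed region contains I + B = 1445 + 7 = 1452 lattice points.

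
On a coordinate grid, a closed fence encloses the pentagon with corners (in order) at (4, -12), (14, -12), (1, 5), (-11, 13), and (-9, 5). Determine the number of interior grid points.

Using the shoelace formula, 2A = |[4·(-12) − 14·(-12)] + [14·5 − 1·(-12)] + [1·13 − (-11)·5] + [(-11)·5 − (-9)·13] + [(-9)·(-12) − 4·5]| = 420, so the area is 210.
Along each edge there are gcd(|Δx|,|Δy|)+1 lattice points, so counting each shared vertex once the boundary has gcd(10,0) + gcd(13,17) + gcd(12,8) + gcd(2,8) + gcd(13,17) = 10+1+4+2+1 = 18.
Pick's theorem gives I = A − B/2 + 1 = 210 − 18/2 + 1 = 202.

202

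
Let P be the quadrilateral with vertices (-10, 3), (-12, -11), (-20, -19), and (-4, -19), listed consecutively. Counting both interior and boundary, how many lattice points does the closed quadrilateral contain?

The shoelace formula gives twice the area as |[(-10)·(-11) − (-12)·3] + [(-12)·(-19) − (-20)·(-11)] + [(-20)·(-19) − (-4)·(-19)] + [(-4)·3 − (-10)·(-19)]| = 256, so the area is 128.
The number of boundary lattice points is Σ gcd(|Δx|,|Δy|) = gcd(2,14) + gcd(8,8) + gcd(16,0) + gcd(6,22) = 2+8+16+2 = 28.
Pick's theorem gives I = A − B/2 + 1 = 128 − 28/2 + 1 = 115, so the closed region contains I + B = 115 + 28 = 143 lattice points.

143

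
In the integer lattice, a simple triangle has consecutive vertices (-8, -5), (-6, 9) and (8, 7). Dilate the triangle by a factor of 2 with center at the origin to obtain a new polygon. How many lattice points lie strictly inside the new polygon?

By the shoelace formula, twice the signed area is |[(-8)·9 − (-6)·(-5)] + [(-6)·7 − 8·9] + [8·(-5) − (-8)·7]| = 200, so the area is 100.
The number of boundary lattice points is Σ gcd(|Δx|,|Δy|) = gcd(2,14) + gcd(14,2) + gcd(16,12) = 2+2+4 = 8.
Scaling by 2 multiplies the area by 2² = 4 (so the new area is 400) and multiplies the boundary lattice-point count by 2, giving 16.
By Pick's theorem, the interior count of the dilated polygon is 400 − 16/2 + 1 = 393.

393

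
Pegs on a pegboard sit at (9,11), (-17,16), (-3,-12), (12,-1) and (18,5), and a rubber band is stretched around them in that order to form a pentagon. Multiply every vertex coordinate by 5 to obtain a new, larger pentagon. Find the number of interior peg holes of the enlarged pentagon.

11951

The shoelace formula gives twice the area as |[9·16 − (-17)·11] + [(-17)·(-12) − (-3)·16] + [(-3)·(-1) − 12·(-12)] + [12·5 − 18·(-1)] + [18·11 − 9·5]| = 961, so the area is 480.5.
The number of boundary lattice points is Σ gcd(|Δx|,|Δy|) = gcd(26,5) + gcd(14,28) + gcd(15,11) + gcd(6,6) + gcd(9,6) = 1+14+1+6+3 = 25.
Scaling by 5 multiplies the area by 5² = 25 (so the new area is 12012.5) and multiplies the boundary lattice-point count by 5, giving 125.
By Pick's theorem, the interior count of the dilated polygon is 12012.5 − 125/2 + 1 = 11951.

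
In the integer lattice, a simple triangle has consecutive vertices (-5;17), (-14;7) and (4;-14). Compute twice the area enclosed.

369

Using the shoelace formula, 2A = |[(-5)·7 − (-14)·17] + [(-14)·(-14) − 4·7] + [4·17 − (-5)·(-14)]| = 369, so the area is 369/2.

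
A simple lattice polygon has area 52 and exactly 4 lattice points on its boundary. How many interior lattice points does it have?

Pick's theorem A = I + B/2 − 1 rearranges to I = A − B/2 + 1 = 52 − 4/2 + 1 = 51.

51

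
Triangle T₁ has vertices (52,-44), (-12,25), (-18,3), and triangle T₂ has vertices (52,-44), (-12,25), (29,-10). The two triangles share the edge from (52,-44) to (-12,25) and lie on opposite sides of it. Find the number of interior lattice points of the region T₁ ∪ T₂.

1204

The union is the simple quadrilateral with vertices (52,-44), (-18,3), (-12,25), (29,-10) in order.
The shoelace formula gives twice the area as |(52·3 − (-18)·(-44)) + ((-18)·25 − (-12)·3) + ((-12)·(-10) − 29·25) + (29·(-44) − 52·(-10))| = 2411, so the area is 1205.5.
Summing gcd(|Δx|,|Δy|) over the edges gives the boundary count: gcd(70,47) + gcd(6,22) + gcd(41,35) + gcd(23,34) = 1+2+1+1 = 5.
By Pick's theorem I = A − B/2 + 1 = 1205.5 − 5/2 + 1 = 1204.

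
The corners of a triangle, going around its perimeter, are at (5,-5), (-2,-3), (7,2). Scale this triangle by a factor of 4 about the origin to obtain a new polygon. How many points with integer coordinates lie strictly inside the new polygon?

The shoelace formula gives twice the area as |(5·(-3) − (-2)·(-5)) + ((-2)·2 − 7·(-3)) + (7·(-5) − 5·2)| = 53, so the area is 53/2.
Summing gcd(|Δx|,|Δy|) over the edges gives the boundary count: gcd(7,2) + gcd(9,5) + gcd(2,7) = 1+1+1 = 3.
Scaling by 4 multiplies the area by 4² = 16 (so the new area is 424) and multiplies the boundary lattice-point count by 4, giving 12.
By Pick's theorem, the interior count of the dilated polygon is 424 − 12/2 + 1 = 419.

419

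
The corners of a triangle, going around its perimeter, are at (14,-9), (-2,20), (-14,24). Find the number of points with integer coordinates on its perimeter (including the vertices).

6

Summing gcd(|Δx|,|Δy|) over the edges gives the boundary count: gcd(16,29) + gcd(12,4) + gcd(28,33) = 1+4+1 = 6.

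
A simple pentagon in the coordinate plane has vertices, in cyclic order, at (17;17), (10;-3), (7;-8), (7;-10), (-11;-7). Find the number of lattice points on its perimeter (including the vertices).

11

The number of boundary lattice points is Σ gcd(|Δx|,|Δy|) = gcd(7,20) + gcd(3,5) + gcd(0,2) + gcd(18,3) + gcd(28,24) = 1+1+2+3+4 = 11.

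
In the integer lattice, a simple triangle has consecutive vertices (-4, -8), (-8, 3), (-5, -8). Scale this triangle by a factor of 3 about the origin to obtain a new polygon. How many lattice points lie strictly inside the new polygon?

46

By the shoelace formula, twice the signed area is |((-4)·3 − (-8)·(-8)) + ((-8)·(-8) − (-5)·3) + ((-5)·(-8) − (-4)·(-8))| = 11, so the area is 11/2.
The number of boundary lattice points is Σ gcd(|Δx|,|Δy|) = gcd(4,11) + gcd(3,11) + gcd(1,0) = 1+1+1 = 3.
Scaling by 3 multiplies the area by 3² = 9 (so the new area is 49.5) and multiplies the boundary lattice-point count by 3, giving 9.
By Pick's theorem, the interior count of the dilated polygon is 49.5 − 9/2 + 1 = 46.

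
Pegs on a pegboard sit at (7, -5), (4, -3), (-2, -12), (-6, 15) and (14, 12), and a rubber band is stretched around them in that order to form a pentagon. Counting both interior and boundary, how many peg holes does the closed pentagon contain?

301

The shoelace formula gives twice the area as |[7·(-3) − 4·(-5)] + [4·(-12) − (-2)·(-3)] + [(-2)·15 − (-6)·(-12)] + [(-6)·12 − 14·15] + [14·(-5) − 7·12]| = 593, so the area is 593/2.
The number of boundary lattice points is Σ gcd(|Δx|,|Δy|) = gcd(3,2) + gcd(6,9) + gcd(4,27) + gcd(20,3) + gcd(7,17) = 1+3+1+1+1 = 7.
Pick's theorem gives I = A − B/2 + 1 = 593/2 − 7/2 + 1 = 294, so the closed region contains I + B = 294 + 7 = 301 lattice points.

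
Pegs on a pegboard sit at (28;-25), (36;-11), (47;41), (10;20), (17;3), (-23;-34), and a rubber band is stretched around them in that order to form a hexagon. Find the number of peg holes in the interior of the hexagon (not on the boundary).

The shoelace formula gives twice the area as |[28·(-11) − 36·(-25)] + [36·41 − 47·(-11)] + [47·20 − 10·41] + [10·3 − 17·20] + [17·(-34) − (-23)·3] + [(-23)·(-25) − 28·(-34)]| = 3823, so the area is 1911.5.
The number of boundary lattice points is Σ gcd(|Δx|,|Δy|) = gcd(8,14) + gcd(11,52) + gcd(37,21) + gcd(7,17) + gcd(40,37) + gcd(51,9) = 2+1+1+1+1+3 = 9.
Pick's theorem gives I = A − B/2 + 1 = 1911.5 − 9/2 + 1 = 1908.

1908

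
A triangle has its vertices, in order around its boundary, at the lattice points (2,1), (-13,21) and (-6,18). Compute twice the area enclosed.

95

By the shoelace formula, twice the signed area is |(2·21 − (-13)·1) + ((-13)·18 − (-6)·21) + ((-6)·1 − 2·18)| = 95, so the area is 95/2.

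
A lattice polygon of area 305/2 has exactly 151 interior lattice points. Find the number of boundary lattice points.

Pick's theorem gives A = I + B/2 − 1, so B = 2(A − I + 1) = 2(305/2 − 151 + 1) = 5.

5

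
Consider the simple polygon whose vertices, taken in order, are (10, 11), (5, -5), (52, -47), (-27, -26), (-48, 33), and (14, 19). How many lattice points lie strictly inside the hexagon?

The shoelace formula gives twice the area as |(10·(-5) − 5·11) + (5·(-47) − 52·(-5)) + (52·(-26) − (-27)·(-47)) + ((-27)·33 − (-48)·(-26)) + ((-48)·19 − 14·33) + (14·11 − 10·19)| = 6250, so the area is 3125.
Along each edge there are gcd(|Δx|,|Δy|)+1 lattice points, so counting each shared vertex once the boundary has gcd(5,16) + gcd(47,42) + gcd(79,21) + gcd(21,59) + gcd(62,14) + gcd(4,8) = 1+1+1+1+2+4 = 10.
Pick's theorem gives I = A − B/2 + 1 = 3125 − 10/2 + 1 = 3121.

3121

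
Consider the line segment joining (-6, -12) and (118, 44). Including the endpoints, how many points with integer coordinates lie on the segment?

The number of lattice points on a segment between lattice points is gcd(|Δx|,|Δy|) + 1 = gcd(124,56) + 1 = 4 + 1 = 5.

5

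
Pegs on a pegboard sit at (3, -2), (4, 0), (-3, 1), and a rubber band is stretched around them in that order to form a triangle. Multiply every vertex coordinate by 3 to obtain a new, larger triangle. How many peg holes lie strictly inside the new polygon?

61

By the shoelace formula, twice the signed area is |[3·0 − 4·(-2)] + [4·1 − (-3)·0] + [(-3)·(-2) − 3·1]| = 15, so the area is 15/2.
Summing gcd(|Δx|,|Δy|) over the edges gives the boundary count: gcd(1,2) + gcd(7,1) + gcd(6,3) = 1+1+3 = 5.
Scaling by 3 multiplies the area by 3² = 9 (so the new area is 67.5) and multiplies the boundary lattice-point count by 3, giving 15.
By Pick's theorem, the interior count of the dilated polygon is 67.5 − 15/2 + 1 = 61.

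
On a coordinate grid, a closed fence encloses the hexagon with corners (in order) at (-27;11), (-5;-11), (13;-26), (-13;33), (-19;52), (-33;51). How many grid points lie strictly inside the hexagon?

1200

By the shoelace formula, twice the signed area is |[(-27)·(-11) − (-5)·11] + [(-5)·(-26) − 13·(-11)] + [13·33 − (-13)·(-26)] + [(-13)·52 − (-19)·33] + [(-19)·51 − (-33)·52] + [(-33)·11 − (-27)·51]| = 2428, so the area is 1214.
Along each edge there are gcd(|Δx|,|Δy|)+1 lattice points, so counting each shared vertex once the boundary has gcd(22,22) + gcd(18,15) + gcd(26,59) + gcd(6,19) + gcd(14,1) + gcd(6,40) = 22+3+1+1+1+2 = 30.
Pick's theorem gives I = A − B/2 + 1 = 1214 − 30/2 + 1 = 1200.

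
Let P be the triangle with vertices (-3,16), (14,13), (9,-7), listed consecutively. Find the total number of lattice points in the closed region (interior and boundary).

182

By the shoelace formula, twice the signed area is |[(-3)·13 − 14·16] + [14·(-7) − 9·13] + [9·16 − (-3)·(-7)]| = 355, so the area is 355/2.
Summing gcd(|Δx|,|Δy|) over the edges gives the boundary count: gcd(17,3) + gcd(5,20) + gcd(12,23) = 1+5+1 = 7.
Pick's theorem gives I = A − B/2 + 1 = 355/2 − 7/2 + 1 = 175, so the closed region contains I + B = 175 + 7 = 182 lattice points.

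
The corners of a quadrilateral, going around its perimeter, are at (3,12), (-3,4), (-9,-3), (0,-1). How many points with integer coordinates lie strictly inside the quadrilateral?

Using the shoelace formula, 2A = |(3·4 − (-3)·12) + ((-3)·(-3) − (-9)·4) + ((-9)·(-1) − 0·(-3)) + (0·12 − 3·(-1))| = 105, so the area is 52.5.
Along each edge there are gcd(|Δx|,|Δy|)+1 lattice points, so counting each shared vertex once the boundary has gcd(6,8) + gcd(6,7) + gcd(9,2) + gcd(3,13) = 2+1+1+1 = 5.
Pick's theorem gives I = A − B/2 + 1 = 52.5 − 5/2 + 1 = 51.

51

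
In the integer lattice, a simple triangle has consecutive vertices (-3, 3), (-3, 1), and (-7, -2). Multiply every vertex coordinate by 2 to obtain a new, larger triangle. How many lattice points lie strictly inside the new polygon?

By the shoelace formula, twice the signed area is |((-3)·1 − (-3)·3) + ((-3)·(-2) − (-7)·1) + ((-7)·3 − (-3)·(-2))| = 8, so the area is 4.
Summing gcd(|Δx|,|Δy|) over the edges gives the boundary count: gcd(0,2) + gcd(4,3) + gcd(4,5) = 2+1+1 = 4.
Scaling by 2 multiplies the area by 2² = 4 (so the new area is 16) and multiplies the boundary lattice-point count by 2, giving 8.
By Pick's theorem, the interior count of the dilated polygon is 16 − 8/2 + 1 = 13.

13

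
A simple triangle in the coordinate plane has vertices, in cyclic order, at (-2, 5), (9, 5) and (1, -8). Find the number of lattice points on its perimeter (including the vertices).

13

Summing gcd(|Δx|,|Δy|) over the edges gives the boundary count: gcd(11,0) + gcd(8,13) + gcd(3,13) = 11+1+1 = 13.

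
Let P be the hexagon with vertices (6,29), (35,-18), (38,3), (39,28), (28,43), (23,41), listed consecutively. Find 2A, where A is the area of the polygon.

2086

By the shoelace formula, twice the signed area is |(6·(-18) − 35·29) + (35·3 − 38·(-18)) + (38·28 − 39·3) + (39·43 − 28·28) + (28·41 − 23·43) + (23·29 − 6·41)| = 2086, so the area is 1043.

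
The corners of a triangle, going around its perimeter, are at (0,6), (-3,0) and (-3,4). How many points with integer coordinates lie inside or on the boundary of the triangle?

11

The shoelace formula gives twice the area as |[0·0 − (-3)·6] + [(-3)·4 − (-3)·0] + [(-3)·6 − 0·4]| = 12, so the area is 6.
The number of boundary lattice points is Σ gcd(|Δx|,|Δy|) = gcd(3,6) + gcd(0,4) + gcd(3,2) = 3+4+1 = 8.
Pick's theorem gives I = A − B/2 + 1 = 6 − 8/2 + 1 = 3, so the closed region contains I + B = 3 + 8 = 11 lattice points.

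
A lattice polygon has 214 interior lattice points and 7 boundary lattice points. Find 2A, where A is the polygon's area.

433

Pick's theorem states A = I + B/2 − 1, so A = 214 + 7/2 − 1 = 433/2.
Hence 2A = 433.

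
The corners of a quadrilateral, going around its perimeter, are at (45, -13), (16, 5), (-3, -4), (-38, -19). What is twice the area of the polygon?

1638

Using the shoelace formula, 2A = |(45·5 − 16·(-13)) + (16·(-4) − (-3)·5) + ((-3)·(-19) − (-38)·(-4)) + ((-38)·(-13) − 45·(-19))| = 1638, so the area is 819.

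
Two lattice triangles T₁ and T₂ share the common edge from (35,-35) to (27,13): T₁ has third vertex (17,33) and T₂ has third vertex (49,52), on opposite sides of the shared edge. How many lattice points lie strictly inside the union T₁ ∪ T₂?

The union is the simple quadrilateral with vertices (35,-35), (17,33), (27,13), (49,52) in order.
Using the shoelace formula, 2A = |(35·33 − 17·(-35)) + (17·13 − 27·33) + (27·52 − 49·13) + (49·(-35) − 35·52)| = 1688, so the area is 844.
Summing gcd(|Δx|,|Δy|) over the edges gives the boundary count: gcd(18,68) + gcd(10,20) + gcd(22,39) + gcd(14,87) = 2+10+1+1 = 14.
By Pick's theorem I = A − B/2 + 1 = 844 − 14/2 + 1 = 838.

838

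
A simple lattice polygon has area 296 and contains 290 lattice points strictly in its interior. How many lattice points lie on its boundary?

Pick's theorem gives A = I + B/2 − 1, so B = 2(A − I + 1) = 2(296 − 290 + 1) = 14.

14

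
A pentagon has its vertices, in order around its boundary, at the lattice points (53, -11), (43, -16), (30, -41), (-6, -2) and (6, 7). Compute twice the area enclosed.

By the shoelace formula, twice the signed area is |(53·(-16) − 43·(-11)) + (43·(-41) − 30·(-16)) + (30·(-2) − (-6)·(-41)) + ((-6)·7 − 6·(-2)) + (6·(-11) − 53·7)| = 2431, so the area is 1215.5.

2431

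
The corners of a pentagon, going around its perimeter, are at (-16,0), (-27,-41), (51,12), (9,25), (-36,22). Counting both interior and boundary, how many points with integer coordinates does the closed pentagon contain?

2525

Using the shoelace formula, 2A = |[(-16)·(-41) − (-27)·0] + [(-27)·12 − 51·(-41)] + [51·25 − 9·12] + [9·22 − (-36)·25] + [(-36)·0 − (-16)·22]| = 5040, so the area is 2520.
The number of boundary lattice points is Σ gcd(|Δx|,|Δy|) = gcd(11,41) + gcd(78,53) + gcd(42,13) + gcd(45,3) + gcd(20,22) = 1+1+1+3+2 = 8.
Pick's theorem gives I = A − B/2 + 1 = 2520 − 8/2 + 1 = 2517, so the closed region contains I + B = 2517 + 8 = 2525 lattice points.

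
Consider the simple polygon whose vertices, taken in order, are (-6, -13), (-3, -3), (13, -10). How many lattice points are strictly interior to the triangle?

Using the shoelace formula, 2A = |((-6)·(-3) − (-3)·(-13)) + ((-3)·(-10) − 13·(-3)) + (13·(-13) − (-6)·(-10))| = 181, so the area is 181/2.
Summing gcd(|Δx|,|Δy|) over the edges gives the boundary count: gcd(3,10) + gcd(16,7) + gcd(19,3) = 1+1+1 = 3.
By Pick's theorem A = I + B/2 − 1, so I = 181/2 − 3/2 + 1 = 90.

90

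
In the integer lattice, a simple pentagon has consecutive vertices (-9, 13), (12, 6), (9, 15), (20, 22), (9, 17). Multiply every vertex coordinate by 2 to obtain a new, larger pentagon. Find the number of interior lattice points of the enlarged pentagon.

Using the shoelace formula, 2A = |((-9)·6 − 12·13) + (12·15 − 9·6) + (9·22 − 20·15) + (20·17 − 9·22) + (9·13 − (-9)·17)| = 226, so the area is 113.
The number of boundary lattice points is Σ gcd(|Δx|,|Δy|) = gcd(21,7) + gcd(3,9) + gcd(11,7) + gcd(11,5) + gcd(18,4) = 7+3+1+1+2 = 14.
Scaling by 2 multiplies the area by 2² = 4 (so the new area is 452) and multiplies the boundary lattice-point count by 2, giving 28.
By Pick's theorem, the interior count of the dilated polygon is 452 − 28/2 + 1 = 439.

439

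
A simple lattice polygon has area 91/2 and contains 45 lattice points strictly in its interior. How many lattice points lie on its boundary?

3

Pick's theorem gives A = I + B/2 − 1, so B = 2(A − I + 1) = 2(91/2 − 45 + 1) = 3.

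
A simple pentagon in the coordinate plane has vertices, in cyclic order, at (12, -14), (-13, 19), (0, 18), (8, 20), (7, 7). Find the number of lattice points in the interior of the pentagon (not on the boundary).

297

The shoelace formula gives twice the area as |[12·19 − (-13)·(-14)] + [(-13)·18 − 0·19] + [0·20 − 8·18] + [8·7 − 7·20] + [7·(-14) − 12·7]| = 598, so the area is 299.
Along each edge there are gcd(|Δx|,|Δy|)+1 lattice points, so counting each shared vertex once the boundary has gcd(25,33) + gcd(13,1) + gcd(8,2) + gcd(1,13) + gcd(5,21) = 1+1+2+1+1 = 6.
Pick's theorem gives I = A − B/2 + 1 = 299 − 6/2 + 1 = 297.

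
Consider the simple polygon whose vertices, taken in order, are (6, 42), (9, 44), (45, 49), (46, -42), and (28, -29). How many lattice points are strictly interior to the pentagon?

2301

By the shoelace formula, twice the signed area is |[6·44 − 9·42] + [9·49 − 45·44] + [45·(-42) − 46·49] + [46·(-29) − 28·(-42)] + [28·42 − 6·(-29)]| = 4605, so the area is 4605/2.
Summing gcd(|Δx|,|Δy|) over the edges gives the boundary count: gcd(3,2) + gcd(36,5) + gcd(1,91) + gcd(18,13) + gcd(22,71) = 1+1+1+1+1 = 5.
By Pick's theorem A = I + B/2 − 1, so I = 4605/2 − 5/2 + 1 = 2301.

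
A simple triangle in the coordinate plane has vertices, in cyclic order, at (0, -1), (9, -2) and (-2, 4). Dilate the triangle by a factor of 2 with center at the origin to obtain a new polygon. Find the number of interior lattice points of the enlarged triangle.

84

By the shoelace formula, twice the signed area is |[0·(-2) − 9·(-1)] + [9·4 − (-2)·(-2)] + [(-2)·(-1) − 0·4]| = 43, so the area is 43/2.
The number of boundary lattice points is Σ gcd(|Δx|,|Δy|) = gcd(9,1) + gcd(11,6) + gcd(2,5) = 1+1+1 = 3.
Scaling by 2 multiplies the area by 2² = 4 (so the new area is 86) and multiplies the boundary lattice-point count by 2, giving 6.
By Pick's theorem, the interior count of the dilated polygon is 86 − 6/2 + 1 = 84.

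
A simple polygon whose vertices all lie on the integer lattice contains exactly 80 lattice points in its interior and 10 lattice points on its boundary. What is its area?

84

By Pick's theorem, A = I + B/2 − 1 = 80 + 10/2 − 1 = 84.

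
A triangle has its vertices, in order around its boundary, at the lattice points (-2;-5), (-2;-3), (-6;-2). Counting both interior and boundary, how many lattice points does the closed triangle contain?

7

The shoelace formula gives twice the area as |[(-2)·(-3) − (-2)·(-5)] + [(-2)·(-2) − (-6)·(-3)] + [(-6)·(-5) − (-2)·(-2)]| = 8, so the area is 4.
Along each edge there are gcd(|Δx|,|Δy|)+1 lattice points, so counting each shared vertex once the boundary has gcd(0,2) + gcd(4,1) + gcd(4,3) = 2+1+1 = 4.
Pick's theorem gives I = A − B/2 + 1 = 4 − 4/2 + 1 = 3, so the closed region contains I + B = 3 + 4 = 7 lattice points.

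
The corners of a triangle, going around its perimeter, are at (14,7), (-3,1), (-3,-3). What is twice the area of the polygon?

Using the shoelace formula, 2A = |[14·1 − (-3)·7] + [(-3)·(-3) − (-3)·1] + [(-3)·7 − 14·(-3)]| = 68, so the area is 34.

68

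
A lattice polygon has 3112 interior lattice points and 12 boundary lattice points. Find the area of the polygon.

3117

Pick's theorem states A = I + B/2 − 1, so A = 3112 + 12/2 − 1 = 3117.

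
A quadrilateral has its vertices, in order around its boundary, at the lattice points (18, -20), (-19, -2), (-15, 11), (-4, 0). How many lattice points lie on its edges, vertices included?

Along each edge there are gcd(|Δx|,|Δy|)+1 lattice points, so counting each shared vertex once the boundary has gcd(37,18) + gcd(4,13) + gcd(11,11) + gcd(22,20) = 1+1+11+2 = 15.

15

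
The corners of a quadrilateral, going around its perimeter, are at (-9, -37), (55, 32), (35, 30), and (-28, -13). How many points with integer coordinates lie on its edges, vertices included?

5

Along each edge there are gcd(|Δx|,|Δy|)+1 lattice points, so counting each shared vertex once the boundary has gcd(64,69) + gcd(20,2) + gcd(63,43) + gcd(19,24) = 1+2+1+1 = 5.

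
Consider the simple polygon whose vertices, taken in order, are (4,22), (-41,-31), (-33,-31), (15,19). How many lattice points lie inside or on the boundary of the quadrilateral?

By the shoelace formula, twice the signed area is |[4·(-31) − (-41)·22] + [(-41)·(-31) − (-33)·(-31)] + [(-33)·19 − 15·(-31)] + [15·22 − 4·19]| = 1118, so the area is 559.
Along each edge there are gcd(|Δx|,|Δy|)+1 lattice points, so counting each shared vertex once the boundary has gcd(45,53) + gcd(8,0) + gcd(48,50) + gcd(11,3) = 1+8+2+1 = 12.
Pick's theorem gives I = A − B/2 + 1 = 559 − 12/2 + 1 = 554, so the closed region contains I + B = 554 + 12 = 566 lattice points.

566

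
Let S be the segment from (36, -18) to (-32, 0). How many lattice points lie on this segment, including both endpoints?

The number of lattice points on a segment between lattice points is gcd(|Δx|,|Δy|) + 1 = gcd(68,18) + 1 = 2 + 1 = 3.

3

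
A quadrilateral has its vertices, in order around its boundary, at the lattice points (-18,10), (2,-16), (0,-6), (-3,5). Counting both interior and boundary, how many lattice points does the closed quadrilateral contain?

By the shoelace formula, twice the signed area is |((-18)·(-16) − 2·10) + (2·(-6) − 0·(-16)) + (0·5 − (-3)·(-6)) + ((-3)·10 − (-18)·5)| = 298, so the area is 149.
Along each edge there are gcd(|Δx|,|Δy|)+1 lattice points, so counting each shared vertex once the boundary has gcd(20,26) + gcd(2,10) + gcd(3,11) + gcd(15,5) = 2+2+1+5 = 10.
Pick's theorem gives I = A − B/2 + 1 = 149 − 10/2 + 1 = 145, so the closed region contains I + B = 145 + 10 = 155 lattice points.

155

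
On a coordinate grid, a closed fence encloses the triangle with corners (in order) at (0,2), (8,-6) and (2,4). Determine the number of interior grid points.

11

Using the shoelace formula, 2A = |(0·(-6) − 8·2) + (8·4 − 2·(-6)) + (2·2 − 0·4)| = 32, so the area is 16.
Summing gcd(|Δx|,|Δy|) over the edges gives the boundary count: gcd(8,8) + gcd(6,10) + gcd(2,2) = 8+2+2 = 12.
Pick's theorem gives I = A − B/2 + 1 = 16 − 12/2 + 1 = 11.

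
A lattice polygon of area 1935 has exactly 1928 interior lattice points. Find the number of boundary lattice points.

Pick's theorem gives A = I + B/2 − 1, so B = 2(A − I + 1) = 2(1935 − 1928 + 1) = 16.

16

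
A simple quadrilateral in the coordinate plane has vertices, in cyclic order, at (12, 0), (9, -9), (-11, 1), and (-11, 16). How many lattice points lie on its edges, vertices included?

Summing gcd(|Δx|,|Δy|) over the edges gives the boundary count: gcd(3,9) + gcd(20,10) + gcd(0,15) + gcd(23,16) = 3+10+15+1 = 29.

29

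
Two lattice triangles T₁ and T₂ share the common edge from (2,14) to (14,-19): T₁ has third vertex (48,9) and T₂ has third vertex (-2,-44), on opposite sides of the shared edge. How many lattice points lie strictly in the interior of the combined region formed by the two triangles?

The union is the simple quadrilateral with vertices (2,14), (48,9), (14,-19), (-2,-44) in order.
The shoelace formula gives twice the area as |(2·9 − 48·14) + (48·(-19) − 14·9) + (14·(-44) − (-2)·(-19)) + ((-2)·14 − 2·(-44))| = 2286, so the area is 1143.
Along each edge there are gcd(|Δx|,|Δy|)+1 lattice points, so counting each shared vertex once the boundary has gcd(46,5) + gcd(34,28) + gcd(16,25) + gcd(4,58) = 1+2+1+2 = 6.
By Pick's theorem I = A − B/2 + 1 = 1143 − 6/2 + 1 = 1141.

1141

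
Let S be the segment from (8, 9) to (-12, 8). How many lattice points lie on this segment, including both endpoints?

The number of lattice points on a segment between lattice points is gcd(|Δx|,|Δy|) + 1 = gcd(20,1) + 1 = 1 + 1 = 2.

2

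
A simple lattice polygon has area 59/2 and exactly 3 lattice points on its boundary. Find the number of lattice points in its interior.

From Pick's theorem, I = A − B/2 + 1 = 59/2 − 3/2 + 1 = 29.

29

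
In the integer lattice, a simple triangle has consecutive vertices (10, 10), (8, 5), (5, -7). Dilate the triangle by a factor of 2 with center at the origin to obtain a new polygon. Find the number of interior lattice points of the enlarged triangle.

Using the shoelace formula, 2A = |[10·5 − 8·10] + [8·(-7) − 5·5] + [5·10 − 10·(-7)]| = 9, so the area is 9/2.
Summing gcd(|Δx|,|Δy|) over the edges gives the boundary count: gcd(2,5) + gcd(3,12) + gcd(5,17) = 1+3+1 = 5.
Scaling by 2 multiplies the area by 2² = 4 (so the new area is 18) and multiplies the boundary lattice-point count by 2, giving 10.
By Pick's theorem, the interior count of the dilated polygon is 18 − 10/2 + 1 = 14.

14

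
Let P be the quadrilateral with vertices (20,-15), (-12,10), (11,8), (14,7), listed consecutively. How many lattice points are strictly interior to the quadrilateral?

By the shoelace formula, twice the signed area is |[20·10 − (-12)·(-15)] + [(-12)·8 − 11·10] + [11·7 − 14·8] + [14·(-15) − 20·7]| = 571, so the area is 285.5.
Summing gcd(|Δx|,|Δy|) over the edges gives the boundary count: gcd(32,25) + gcd(23,2) + gcd(3,1) + gcd(6,22) = 1+1+1+2 = 5.
By Pick's theorem A = I + B/2 − 1, so I = 285.5 − 5/2 + 1 = 284.

284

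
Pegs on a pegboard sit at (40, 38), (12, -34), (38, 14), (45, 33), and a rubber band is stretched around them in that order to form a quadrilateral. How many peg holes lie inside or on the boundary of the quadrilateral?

By the shoelace formula, twice the signed area is |[40·(-34) − 12·38] + [12·14 − 38·(-34)] + [38·33 − 45·14] + [45·38 − 40·33]| = 658, so the area is 329.
The number of boundary lattice points is Σ gcd(|Δx|,|Δy|) = gcd(28,72) + gcd(26,48) + gcd(7,19) + gcd(5,5) = 4+2+1+5 = 12.
Pick's theorem gives I = A − B/2 + 1 = 329 − 12/2 + 1 = 324, so the closed region contains I + B = 324 + 12 = 336 lattice points.

336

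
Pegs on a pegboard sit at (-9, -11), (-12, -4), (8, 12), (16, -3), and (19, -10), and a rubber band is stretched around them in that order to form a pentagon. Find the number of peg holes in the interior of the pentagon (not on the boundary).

By the shoelace formula, twice the signed area is |[(-9)·(-4) − (-12)·(-11)] + [(-12)·12 − 8·(-4)] + [8·(-3) − 16·12] + [16·(-10) − 19·(-3)] + [19·(-11) − (-9)·(-10)]| = 826, so the area is 413.
The number of boundary lattice points is Σ gcd(|Δx|,|Δy|) = gcd(3,7) + gcd(20,16) + gcd(8,15) + gcd(3,7) + gcd(28,1) = 1+4+1+1+1 = 8.
Pick's theorem gives I = A − B/2 + 1 = 413 − 8/2 + 1 = 410.

410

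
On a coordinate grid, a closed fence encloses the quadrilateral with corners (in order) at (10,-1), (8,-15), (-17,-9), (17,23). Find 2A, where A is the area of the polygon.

954

The shoelace formula gives twice the area as |(10·(-15) − 8·(-1)) + (8·(-9) − (-17)·(-15)) + ((-17)·23 − 17·(-9)) + (17·(-1) − 10·23)| = 954, so the area is 477.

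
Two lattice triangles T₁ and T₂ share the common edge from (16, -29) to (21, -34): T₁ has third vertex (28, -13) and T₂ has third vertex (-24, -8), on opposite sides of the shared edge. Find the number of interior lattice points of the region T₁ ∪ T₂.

The union is the simple quadrilateral with vertices (16, -29), (28, -13), (21, -34), (-24, -8) in order.
By the shoelace formula, twice the signed area is |(16·(-13) − 28·(-29)) + (28·(-34) − 21·(-13)) + (21·(-8) − (-24)·(-34)) + ((-24)·(-29) − 16·(-8))| = 235, so the area is 235/2.
Along each edge there are gcd(|Δx|,|Δy|)+1 lattice points, so counting each shared vertex once the boundary has gcd(12,16) + gcd(7,21) + gcd(45,26) + gcd(40,21) = 4+7+1+1 = 13.
By Pick's theorem I = A − B/2 + 1 = 235/2 − 13/2 + 1 = 112.

112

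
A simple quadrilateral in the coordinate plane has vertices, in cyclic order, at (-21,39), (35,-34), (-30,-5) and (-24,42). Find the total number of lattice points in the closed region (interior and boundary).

The shoelace formula gives twice the area as |((-21)·(-34) − 35·39) + (35·(-5) − (-30)·(-34)) + ((-30)·42 − (-24)·(-5)) + ((-24)·39 − (-21)·42)| = 3280, so the area is 1640.
Summing gcd(|Δx|,|Δy|) over the edges gives the boundary count: gcd(56,73) + gcd(65,29) + gcd(6,47) + gcd(3,3) = 1+1+1+3 = 6.
Pick's theorem gives I = A − B/2 + 1 = 1640 − 6/2 + 1 = 1638, so the closed region contains I + B = 1638 + 6 = 1644 lattice points.

1644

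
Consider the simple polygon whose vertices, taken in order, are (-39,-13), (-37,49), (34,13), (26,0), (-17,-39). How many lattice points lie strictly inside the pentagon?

By the shoelace formula, twice the signed area is |[(-39)·49 − (-37)·(-13)] + [(-37)·13 − 34·49] + [34·0 − 26·13] + [26·(-39) − (-17)·0] + [(-17)·(-13) − (-39)·(-39)]| = 7191, so the area is 7191/2.
The number of boundary lattice points is Σ gcd(|Δx|,|Δy|) = gcd(2,62) + gcd(71,36) + gcd(8,13) + gcd(43,39) + gcd(22,26) = 2+1+1+1+2 = 7.
Pick's theorem gives I = A − B/2 + 1 = 7191/2 − 7/2 + 1 = 3593.

3593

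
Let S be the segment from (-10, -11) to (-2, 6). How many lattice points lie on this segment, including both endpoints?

2

The number of lattice points on a segment between lattice points is gcd(|Δx|,|Δy|) + 1 = gcd(8,17) + 1 = 1 + 1 = 2.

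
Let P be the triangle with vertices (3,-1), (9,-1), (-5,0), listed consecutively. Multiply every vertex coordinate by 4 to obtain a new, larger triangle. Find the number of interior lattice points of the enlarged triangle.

The shoelace formula gives twice the area as |(3·(-1) − 9·(-1)) + (9·0 − (-5)·(-1)) + ((-5)·(-1) − 3·0)| = 6, so the area is 3.
Summing gcd(|Δx|,|Δy|) over the edges gives the boundary count: gcd(6,0) + gcd(14,1) + gcd(8,1) = 6+1+1 = 8.
Scaling by 4 multiplies the area by 4² = 16 (so the new area is 48) and multiplies the boundary lattice-point count by 4, giving 32.
By Pick's theorem, the interior count of the dilated polygon is 48 − 32/2 + 1 = 33.

33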